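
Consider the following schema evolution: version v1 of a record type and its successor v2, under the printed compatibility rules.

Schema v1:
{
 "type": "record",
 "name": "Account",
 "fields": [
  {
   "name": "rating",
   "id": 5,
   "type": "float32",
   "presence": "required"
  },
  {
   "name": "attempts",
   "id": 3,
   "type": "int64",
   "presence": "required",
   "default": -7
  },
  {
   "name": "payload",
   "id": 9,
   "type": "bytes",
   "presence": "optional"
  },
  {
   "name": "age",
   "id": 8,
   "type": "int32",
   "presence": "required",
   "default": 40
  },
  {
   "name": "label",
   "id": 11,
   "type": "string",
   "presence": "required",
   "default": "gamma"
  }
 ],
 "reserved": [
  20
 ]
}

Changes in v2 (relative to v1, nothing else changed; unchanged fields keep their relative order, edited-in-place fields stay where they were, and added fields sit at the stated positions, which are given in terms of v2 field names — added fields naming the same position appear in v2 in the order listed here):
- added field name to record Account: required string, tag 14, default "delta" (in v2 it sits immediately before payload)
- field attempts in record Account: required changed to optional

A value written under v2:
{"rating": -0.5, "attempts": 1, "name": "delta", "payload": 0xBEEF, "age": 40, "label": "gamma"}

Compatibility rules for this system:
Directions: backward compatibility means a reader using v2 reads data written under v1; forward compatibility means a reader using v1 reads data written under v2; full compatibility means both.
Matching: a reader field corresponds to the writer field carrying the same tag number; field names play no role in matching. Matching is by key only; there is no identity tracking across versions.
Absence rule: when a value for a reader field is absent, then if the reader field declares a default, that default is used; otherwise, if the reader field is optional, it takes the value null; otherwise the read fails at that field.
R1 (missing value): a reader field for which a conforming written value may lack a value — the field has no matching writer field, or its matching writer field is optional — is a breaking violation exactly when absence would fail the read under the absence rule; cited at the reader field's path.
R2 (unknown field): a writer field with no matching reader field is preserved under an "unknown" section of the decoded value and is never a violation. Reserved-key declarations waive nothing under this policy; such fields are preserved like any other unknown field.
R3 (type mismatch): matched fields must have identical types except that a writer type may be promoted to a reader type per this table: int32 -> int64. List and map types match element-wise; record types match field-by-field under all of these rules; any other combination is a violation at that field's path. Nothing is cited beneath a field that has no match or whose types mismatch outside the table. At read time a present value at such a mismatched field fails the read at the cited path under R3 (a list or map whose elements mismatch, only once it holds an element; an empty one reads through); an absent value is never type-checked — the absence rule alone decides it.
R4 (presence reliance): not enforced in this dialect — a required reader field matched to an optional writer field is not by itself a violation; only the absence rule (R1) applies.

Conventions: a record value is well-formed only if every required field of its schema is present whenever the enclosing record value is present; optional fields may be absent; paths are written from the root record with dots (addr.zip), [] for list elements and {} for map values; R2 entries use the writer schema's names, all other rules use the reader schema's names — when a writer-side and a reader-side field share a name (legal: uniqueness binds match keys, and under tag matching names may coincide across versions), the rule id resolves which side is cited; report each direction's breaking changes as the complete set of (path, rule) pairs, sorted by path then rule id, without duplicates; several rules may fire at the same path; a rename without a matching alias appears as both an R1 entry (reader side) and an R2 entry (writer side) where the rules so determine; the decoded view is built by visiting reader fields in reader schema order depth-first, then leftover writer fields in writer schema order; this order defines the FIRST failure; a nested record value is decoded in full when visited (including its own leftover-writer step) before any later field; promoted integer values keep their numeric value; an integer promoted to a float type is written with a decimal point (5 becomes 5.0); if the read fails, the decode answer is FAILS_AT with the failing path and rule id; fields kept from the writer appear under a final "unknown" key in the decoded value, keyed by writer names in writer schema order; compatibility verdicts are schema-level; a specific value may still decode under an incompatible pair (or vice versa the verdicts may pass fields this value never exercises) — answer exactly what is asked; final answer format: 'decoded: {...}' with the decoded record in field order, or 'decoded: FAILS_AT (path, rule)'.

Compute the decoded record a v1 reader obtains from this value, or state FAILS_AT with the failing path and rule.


each type pair in Account: writer, then reader
decode (reader v1):
  rating := -0.5
  attempts := 1
  payload := 0xBEEF
  age := 40
  label := "gamma"
  writer name: kept under "unknown"
  => decoded: {"rating": -0.5, "attempts": 1, "payload": 0xBEEF, "age": 40, "label": "gamma", "unknown": {"name": "delta"}}
the other Account changes do not affect what is asked:
  field attempts in record Account: required changed to optional -> fires no rule on Account under this dialect and leaves the result unchanged

decoded: {"rating": -0.5, "attempts": 1, "payload": 0xBEEF, "age": 40, "label": "gamma", "unknown": {"name": "delta"}}


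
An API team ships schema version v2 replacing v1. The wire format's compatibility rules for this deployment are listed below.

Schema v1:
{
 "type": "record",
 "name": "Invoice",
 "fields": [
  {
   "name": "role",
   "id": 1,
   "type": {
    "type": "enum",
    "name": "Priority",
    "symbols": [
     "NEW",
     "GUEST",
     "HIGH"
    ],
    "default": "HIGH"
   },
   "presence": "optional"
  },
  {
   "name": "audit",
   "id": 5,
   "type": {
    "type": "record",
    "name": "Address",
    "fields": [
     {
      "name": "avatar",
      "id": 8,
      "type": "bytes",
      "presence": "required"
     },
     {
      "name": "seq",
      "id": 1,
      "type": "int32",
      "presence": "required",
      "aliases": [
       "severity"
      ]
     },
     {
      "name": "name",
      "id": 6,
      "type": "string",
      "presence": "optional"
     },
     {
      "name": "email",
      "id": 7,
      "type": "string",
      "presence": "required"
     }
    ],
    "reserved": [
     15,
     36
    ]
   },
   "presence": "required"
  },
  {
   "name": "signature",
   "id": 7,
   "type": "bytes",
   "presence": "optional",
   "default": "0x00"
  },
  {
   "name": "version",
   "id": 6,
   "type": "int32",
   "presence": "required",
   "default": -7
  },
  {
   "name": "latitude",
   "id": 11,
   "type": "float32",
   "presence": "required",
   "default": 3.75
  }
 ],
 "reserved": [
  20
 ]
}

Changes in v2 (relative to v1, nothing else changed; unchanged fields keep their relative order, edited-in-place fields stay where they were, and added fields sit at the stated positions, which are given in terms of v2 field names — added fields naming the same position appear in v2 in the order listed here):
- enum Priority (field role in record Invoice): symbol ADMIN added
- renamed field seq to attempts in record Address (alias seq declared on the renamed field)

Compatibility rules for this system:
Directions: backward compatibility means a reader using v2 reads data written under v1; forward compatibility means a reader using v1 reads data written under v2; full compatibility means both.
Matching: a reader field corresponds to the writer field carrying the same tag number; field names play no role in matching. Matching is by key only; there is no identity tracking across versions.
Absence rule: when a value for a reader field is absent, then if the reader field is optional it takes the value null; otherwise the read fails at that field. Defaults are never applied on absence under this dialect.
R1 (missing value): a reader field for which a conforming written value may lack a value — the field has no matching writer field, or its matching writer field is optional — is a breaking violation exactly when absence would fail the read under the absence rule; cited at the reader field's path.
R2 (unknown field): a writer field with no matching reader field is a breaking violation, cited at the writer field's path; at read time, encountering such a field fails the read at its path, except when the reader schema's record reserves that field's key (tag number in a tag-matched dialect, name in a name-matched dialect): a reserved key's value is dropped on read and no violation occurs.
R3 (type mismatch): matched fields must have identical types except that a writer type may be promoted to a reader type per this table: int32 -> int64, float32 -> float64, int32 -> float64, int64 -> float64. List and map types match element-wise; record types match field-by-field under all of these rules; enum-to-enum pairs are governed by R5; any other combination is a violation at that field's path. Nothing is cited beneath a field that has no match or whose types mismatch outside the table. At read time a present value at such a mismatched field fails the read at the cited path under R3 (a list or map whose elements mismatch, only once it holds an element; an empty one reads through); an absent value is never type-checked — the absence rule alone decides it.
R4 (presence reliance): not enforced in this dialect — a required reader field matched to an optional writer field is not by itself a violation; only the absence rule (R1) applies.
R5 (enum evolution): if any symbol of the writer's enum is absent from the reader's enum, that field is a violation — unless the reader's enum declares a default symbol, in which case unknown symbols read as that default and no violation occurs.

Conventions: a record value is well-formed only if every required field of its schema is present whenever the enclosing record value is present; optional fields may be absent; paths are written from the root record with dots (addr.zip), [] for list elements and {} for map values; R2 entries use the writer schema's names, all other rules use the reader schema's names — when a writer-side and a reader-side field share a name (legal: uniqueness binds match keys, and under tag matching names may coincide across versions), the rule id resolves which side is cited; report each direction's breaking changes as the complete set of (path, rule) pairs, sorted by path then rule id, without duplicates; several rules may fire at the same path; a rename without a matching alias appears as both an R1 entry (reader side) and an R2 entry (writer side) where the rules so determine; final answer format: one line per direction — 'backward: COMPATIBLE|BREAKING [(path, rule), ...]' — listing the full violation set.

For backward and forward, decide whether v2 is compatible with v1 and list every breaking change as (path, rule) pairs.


backward: COMPATIBLE []; forward: COMPATIBLE []

each type pair in Invoice: writer, then reader
backward on Invoice — v2 reading data written by v1:
  role: paired with writer role (Priority -> Priority; writer optional)
  audit: paired with writer audit (Address -> Address; writer required)
  signature: paired with writer signature (bytes -> bytes; writer optional)
  version: paired with writer version (int32 -> int32; writer required)
  latitude: paired with writer latitude (float32 -> float32; writer required)
  audit.avatar: paired with writer audit.avatar (bytes -> bytes; writer required)
  audit.attempts: paired with writer audit.seq (int32 -> int32; writer required)
  audit.name: paired with writer audit.name (string -> string; writer optional)
  audit.email: paired with writer audit.email (string -> string; writer required)
  => backward verdict for Invoice: COMPATIBLE, no violations
forward on Invoice — v1 reading data written by v2:
  role: paired with writer role (Priority -> Priority; writer optional)
  audit: paired with writer audit (Address -> Address; writer required)
  signature: paired with writer signature (bytes -> bytes; writer optional)
  version: paired with writer version (int32 -> int32; writer required)
  latitude: paired with writer latitude (float32 -> float32; writer required)
  audit.avatar: paired with writer audit.avatar (bytes -> bytes; writer required)
  audit.seq: paired with writer audit.attempts (int32 -> int32; writer required)
  audit.name: paired with writer audit.name (string -> string; writer optional)
  audit.email: paired with writer audit.email (string -> string; writer required)
  => forward verdict for Invoice: COMPATIBLE, no violations


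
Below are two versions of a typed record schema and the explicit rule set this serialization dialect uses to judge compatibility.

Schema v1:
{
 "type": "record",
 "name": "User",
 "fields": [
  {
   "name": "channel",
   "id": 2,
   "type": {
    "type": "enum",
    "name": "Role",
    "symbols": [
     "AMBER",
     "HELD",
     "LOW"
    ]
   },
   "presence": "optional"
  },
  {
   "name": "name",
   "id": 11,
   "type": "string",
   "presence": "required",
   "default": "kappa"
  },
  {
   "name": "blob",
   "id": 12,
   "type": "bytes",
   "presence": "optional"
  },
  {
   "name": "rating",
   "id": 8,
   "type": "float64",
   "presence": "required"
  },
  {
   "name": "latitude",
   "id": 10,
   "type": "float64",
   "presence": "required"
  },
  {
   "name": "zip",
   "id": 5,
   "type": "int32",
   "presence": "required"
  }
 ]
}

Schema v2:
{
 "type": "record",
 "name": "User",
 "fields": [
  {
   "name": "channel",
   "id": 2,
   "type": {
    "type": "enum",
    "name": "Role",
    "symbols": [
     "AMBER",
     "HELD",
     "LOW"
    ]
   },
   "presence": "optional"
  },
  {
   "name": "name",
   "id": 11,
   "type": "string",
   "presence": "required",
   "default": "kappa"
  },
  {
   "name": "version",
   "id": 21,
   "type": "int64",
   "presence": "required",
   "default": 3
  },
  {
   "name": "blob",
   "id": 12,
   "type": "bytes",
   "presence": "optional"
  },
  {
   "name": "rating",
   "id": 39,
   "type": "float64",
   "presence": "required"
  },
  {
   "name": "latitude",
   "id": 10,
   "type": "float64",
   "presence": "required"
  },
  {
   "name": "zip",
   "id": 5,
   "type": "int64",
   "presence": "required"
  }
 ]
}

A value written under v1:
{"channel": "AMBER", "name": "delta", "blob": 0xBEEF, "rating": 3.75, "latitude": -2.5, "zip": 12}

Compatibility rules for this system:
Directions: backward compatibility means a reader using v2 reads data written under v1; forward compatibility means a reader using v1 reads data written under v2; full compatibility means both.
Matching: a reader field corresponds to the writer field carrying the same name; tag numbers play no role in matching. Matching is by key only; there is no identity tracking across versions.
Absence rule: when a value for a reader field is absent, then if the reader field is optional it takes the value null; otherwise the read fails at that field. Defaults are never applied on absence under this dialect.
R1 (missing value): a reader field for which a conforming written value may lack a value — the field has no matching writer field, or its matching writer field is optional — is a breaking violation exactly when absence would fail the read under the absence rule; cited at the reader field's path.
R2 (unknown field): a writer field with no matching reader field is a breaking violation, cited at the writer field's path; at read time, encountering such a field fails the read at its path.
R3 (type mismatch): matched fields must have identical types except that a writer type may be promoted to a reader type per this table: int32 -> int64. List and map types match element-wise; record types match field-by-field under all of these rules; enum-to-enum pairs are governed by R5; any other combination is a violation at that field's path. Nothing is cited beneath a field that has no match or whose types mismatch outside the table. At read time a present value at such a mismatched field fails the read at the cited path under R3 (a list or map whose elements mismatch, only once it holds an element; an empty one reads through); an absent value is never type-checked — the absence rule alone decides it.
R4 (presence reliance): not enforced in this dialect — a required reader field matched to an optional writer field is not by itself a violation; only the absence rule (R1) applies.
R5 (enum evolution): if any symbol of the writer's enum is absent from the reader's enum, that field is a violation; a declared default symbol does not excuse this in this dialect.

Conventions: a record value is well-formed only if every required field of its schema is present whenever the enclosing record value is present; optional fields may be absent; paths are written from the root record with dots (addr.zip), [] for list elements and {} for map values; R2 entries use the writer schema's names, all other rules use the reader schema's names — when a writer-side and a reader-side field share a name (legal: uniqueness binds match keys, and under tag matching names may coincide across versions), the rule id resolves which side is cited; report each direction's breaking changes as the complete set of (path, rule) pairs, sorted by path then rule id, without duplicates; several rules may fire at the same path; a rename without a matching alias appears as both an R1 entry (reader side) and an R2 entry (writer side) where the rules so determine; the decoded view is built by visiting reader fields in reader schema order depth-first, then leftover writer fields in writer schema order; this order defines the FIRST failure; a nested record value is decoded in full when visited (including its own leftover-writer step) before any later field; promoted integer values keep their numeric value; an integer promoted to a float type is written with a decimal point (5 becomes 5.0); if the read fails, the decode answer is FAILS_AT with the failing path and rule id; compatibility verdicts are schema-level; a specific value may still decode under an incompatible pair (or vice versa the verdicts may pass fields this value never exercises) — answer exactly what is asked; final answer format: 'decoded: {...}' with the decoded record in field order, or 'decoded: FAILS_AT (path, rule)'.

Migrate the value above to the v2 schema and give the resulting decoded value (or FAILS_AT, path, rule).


decoded: FAILS_AT (version, R1)

arrows below run writer -> reader for User
decoding the User value with the v2 reader:
  channel := "AMBER"
  name := "delta"
  read fails at version under R1 (no fill)
  => FAILS_AT (version, R1)
remaining User differences; none change what is asked:
  field zip in record User: type int32 changed to int64 -> schema-level compatibility only; this User value's decode is unchanged
  field rating in record User: tag 8 changed to 39 -> triggers nothing under the printed rules; the User answer is the same either way


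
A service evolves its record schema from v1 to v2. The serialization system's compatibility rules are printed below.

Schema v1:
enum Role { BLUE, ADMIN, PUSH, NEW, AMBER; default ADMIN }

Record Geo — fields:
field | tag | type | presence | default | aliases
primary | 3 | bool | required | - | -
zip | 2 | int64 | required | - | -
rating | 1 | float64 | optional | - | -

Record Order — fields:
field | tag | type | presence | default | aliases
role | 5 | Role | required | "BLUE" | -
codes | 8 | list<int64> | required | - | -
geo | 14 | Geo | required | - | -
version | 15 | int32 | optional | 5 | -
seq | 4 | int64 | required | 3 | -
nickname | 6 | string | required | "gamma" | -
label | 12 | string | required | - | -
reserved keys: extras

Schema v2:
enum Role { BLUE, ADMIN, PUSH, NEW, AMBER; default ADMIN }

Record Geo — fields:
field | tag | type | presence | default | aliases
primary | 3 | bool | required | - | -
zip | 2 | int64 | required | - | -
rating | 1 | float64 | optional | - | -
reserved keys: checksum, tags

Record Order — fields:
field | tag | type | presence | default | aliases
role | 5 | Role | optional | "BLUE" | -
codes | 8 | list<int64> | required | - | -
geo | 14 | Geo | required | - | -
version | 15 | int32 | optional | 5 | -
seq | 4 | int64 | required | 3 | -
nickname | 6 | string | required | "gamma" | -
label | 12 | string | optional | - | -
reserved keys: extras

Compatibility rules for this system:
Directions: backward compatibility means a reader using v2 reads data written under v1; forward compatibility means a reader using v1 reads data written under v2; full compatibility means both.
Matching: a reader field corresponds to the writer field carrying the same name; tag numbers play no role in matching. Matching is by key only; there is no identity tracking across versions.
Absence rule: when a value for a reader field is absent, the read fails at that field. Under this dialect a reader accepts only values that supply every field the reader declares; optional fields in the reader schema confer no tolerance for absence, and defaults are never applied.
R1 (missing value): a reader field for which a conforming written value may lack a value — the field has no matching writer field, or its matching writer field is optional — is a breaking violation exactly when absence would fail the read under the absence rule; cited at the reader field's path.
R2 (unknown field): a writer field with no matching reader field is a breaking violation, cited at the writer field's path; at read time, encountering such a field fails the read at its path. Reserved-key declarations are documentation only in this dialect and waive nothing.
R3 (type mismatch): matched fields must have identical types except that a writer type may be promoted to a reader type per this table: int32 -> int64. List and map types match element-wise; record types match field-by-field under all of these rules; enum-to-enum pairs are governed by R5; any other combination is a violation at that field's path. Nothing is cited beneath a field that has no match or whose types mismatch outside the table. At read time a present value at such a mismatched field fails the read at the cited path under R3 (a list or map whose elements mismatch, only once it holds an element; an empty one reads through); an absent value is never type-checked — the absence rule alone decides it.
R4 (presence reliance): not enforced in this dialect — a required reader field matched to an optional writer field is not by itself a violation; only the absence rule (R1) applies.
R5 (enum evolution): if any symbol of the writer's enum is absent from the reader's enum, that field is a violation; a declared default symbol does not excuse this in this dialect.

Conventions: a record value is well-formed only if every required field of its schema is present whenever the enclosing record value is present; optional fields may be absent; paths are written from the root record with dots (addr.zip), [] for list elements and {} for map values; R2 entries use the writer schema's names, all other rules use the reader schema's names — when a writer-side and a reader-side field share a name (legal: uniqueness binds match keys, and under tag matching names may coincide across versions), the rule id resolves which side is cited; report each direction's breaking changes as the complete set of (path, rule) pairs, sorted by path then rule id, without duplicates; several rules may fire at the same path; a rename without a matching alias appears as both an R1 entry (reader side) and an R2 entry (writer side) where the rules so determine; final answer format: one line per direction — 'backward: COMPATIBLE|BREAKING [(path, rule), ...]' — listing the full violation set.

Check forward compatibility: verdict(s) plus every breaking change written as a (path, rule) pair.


forward: BREAKING [(geo.rating, R1), (label, R1), (role, R1), (version, R1)]

each type pair in Order: writer, then reader
forward analysis of Order with v1 as reader and v2 as writer:
  writer optional, Role -> Role: reader role maps from writer role
  writer required, list<int64> -> list<int64>: reader codes maps from writer codes
  writer required, Geo -> Geo: reader geo maps from writer geo
  writer optional, int32 -> int32: reader version maps from writer version
  writer required, int64 -> int64: reader seq maps from writer seq
  writer required, string -> string: reader nickname maps from writer nickname
  writer optional, string -> string: reader label maps from writer label
  writer required, bool -> bool: reader geo.primary maps from writer geo.primary
  writer required, int64 -> int64: reader geo.zip maps from writer geo.zip
  writer optional, float64 -> float64: reader geo.rating maps from writer geo.rating
  rule R1 violated at geo.rating
  rule R1 violated at label
  rule R1 violated at role
  rule R1 violated at version
  forward on Order therefore BREAKING (4)


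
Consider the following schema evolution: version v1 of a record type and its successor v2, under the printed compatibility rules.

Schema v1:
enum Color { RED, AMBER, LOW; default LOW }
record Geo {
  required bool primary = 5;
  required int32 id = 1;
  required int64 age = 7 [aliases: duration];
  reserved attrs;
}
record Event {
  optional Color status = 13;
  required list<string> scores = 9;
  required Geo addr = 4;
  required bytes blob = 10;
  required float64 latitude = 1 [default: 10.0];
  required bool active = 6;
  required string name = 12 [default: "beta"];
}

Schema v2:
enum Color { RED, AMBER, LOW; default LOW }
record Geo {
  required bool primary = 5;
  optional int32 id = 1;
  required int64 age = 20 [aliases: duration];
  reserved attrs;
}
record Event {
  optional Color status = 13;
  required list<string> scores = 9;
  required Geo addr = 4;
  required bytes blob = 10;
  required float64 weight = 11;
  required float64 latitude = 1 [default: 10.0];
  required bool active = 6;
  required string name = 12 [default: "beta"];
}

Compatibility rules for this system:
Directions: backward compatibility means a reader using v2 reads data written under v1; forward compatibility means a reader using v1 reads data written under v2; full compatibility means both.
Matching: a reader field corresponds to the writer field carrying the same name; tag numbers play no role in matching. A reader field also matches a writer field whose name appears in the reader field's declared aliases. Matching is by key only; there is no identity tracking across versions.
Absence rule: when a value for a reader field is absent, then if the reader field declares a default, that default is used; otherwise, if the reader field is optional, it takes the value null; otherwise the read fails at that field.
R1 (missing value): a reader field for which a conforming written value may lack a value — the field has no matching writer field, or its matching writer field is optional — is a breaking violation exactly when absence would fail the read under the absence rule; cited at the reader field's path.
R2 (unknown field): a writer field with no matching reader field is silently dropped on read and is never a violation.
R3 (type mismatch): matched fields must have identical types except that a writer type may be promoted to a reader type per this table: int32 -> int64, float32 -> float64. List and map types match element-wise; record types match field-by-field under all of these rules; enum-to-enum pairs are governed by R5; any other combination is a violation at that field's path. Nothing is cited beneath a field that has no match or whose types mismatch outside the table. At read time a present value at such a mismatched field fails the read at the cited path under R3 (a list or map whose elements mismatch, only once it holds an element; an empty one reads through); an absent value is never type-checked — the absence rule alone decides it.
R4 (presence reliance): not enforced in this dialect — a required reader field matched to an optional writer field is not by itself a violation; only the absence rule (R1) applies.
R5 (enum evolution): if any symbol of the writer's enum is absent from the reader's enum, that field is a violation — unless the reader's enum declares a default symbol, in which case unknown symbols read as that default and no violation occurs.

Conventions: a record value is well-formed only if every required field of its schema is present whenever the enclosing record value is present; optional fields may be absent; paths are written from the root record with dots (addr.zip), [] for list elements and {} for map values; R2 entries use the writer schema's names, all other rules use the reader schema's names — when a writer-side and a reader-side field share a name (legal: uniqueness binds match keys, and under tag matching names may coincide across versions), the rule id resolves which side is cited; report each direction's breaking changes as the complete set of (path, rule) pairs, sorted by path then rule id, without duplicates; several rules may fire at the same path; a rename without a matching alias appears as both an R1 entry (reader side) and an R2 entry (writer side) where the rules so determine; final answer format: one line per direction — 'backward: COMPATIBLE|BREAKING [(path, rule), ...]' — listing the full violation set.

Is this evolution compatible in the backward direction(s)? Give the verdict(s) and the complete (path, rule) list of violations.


arrows below run writer -> reader for Event
backward on Event — v2 reading data written by v1:
  Color -> Color, writer optional: status aligns to status
  list<string> -> list<string>, writer required: scores aligns to scores
  Geo -> Geo, writer required: addr aligns to addr
  bytes -> bytes, writer required: blob aligns to blob
  no writer field matches reader weight
  float64 -> float64, writer required: latitude aligns to latitude
  bool -> bool, writer required: active aligns to active
  string -> string, writer required: name aligns to name
  bool -> bool, writer required: addr.primary aligns to addr.primary
  int32 -> int32, writer required: addr.id aligns to addr.id
  int64 -> int64, writer required: addr.age aligns to addr.age
  breaking: (weight, R1)
  => 1 violation(s): backward is BREAKING for Event
the rest of the Event diff is inert for this question:
  field age in record Geo: tag 7 changed to 20 -> fires no rule on Event, leaving the asked answer as it is
  field id in record Geo: required changed to optional -> fires only in the forward direction of Event, which is not asked here

backward: BREAKING [(weight, R1)]


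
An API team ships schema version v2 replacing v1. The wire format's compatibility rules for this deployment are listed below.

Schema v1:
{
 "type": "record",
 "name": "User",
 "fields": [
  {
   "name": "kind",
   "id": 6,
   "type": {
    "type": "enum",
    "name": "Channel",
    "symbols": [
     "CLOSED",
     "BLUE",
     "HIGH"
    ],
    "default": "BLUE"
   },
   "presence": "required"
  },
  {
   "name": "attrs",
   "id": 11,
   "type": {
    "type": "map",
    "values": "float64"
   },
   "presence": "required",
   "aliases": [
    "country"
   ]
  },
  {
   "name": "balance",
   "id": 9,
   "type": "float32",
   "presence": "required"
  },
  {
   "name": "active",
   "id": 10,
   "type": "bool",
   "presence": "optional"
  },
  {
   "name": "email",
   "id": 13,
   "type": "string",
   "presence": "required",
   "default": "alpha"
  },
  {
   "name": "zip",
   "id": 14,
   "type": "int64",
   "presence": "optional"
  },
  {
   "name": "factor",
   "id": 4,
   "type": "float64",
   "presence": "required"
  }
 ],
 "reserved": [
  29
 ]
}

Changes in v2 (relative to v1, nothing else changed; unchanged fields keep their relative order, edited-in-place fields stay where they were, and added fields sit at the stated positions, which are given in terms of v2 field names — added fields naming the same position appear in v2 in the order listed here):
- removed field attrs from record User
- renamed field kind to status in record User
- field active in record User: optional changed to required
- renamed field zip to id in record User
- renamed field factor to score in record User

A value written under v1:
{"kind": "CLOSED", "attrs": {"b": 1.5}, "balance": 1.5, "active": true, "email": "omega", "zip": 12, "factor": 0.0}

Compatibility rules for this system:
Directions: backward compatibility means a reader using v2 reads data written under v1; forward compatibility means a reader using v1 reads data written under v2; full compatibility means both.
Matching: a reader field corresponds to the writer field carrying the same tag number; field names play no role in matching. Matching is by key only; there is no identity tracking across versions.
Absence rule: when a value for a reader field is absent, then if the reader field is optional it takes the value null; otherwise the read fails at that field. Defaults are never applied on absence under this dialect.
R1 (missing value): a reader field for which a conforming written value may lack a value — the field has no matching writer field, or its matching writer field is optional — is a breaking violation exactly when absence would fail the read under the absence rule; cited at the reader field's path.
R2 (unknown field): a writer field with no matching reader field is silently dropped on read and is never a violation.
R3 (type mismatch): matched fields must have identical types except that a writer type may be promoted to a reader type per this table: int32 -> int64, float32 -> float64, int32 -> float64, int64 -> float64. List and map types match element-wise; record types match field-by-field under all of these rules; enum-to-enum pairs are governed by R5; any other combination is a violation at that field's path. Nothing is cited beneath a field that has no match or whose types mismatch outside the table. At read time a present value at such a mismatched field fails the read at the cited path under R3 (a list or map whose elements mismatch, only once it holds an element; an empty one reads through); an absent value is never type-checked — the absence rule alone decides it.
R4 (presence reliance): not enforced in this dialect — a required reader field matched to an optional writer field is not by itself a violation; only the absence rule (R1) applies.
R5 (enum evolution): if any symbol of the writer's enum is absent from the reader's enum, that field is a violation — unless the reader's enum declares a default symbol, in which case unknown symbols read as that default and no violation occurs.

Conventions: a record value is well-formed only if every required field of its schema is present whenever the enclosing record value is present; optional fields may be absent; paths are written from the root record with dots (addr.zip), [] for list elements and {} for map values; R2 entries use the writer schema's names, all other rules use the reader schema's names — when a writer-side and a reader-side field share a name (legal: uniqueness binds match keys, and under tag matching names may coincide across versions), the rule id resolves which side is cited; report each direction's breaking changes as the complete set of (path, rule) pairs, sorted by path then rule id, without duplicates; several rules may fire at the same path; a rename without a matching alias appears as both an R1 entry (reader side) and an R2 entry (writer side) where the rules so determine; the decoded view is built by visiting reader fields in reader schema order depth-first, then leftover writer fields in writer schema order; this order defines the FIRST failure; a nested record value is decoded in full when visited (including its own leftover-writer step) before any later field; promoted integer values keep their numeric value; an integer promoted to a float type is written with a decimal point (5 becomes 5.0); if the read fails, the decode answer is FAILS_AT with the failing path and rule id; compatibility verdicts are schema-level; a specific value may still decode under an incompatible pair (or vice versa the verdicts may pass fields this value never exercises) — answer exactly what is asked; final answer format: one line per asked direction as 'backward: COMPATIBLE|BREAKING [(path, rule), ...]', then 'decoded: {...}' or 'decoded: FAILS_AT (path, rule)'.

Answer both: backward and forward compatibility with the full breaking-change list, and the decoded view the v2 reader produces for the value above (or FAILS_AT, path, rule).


in User below, arrows point writer -> reader
backward on User — v2 reading data written by v1:
  Channel -> Channel, writer required: status aligns to kind
  float32 -> float32, writer required: balance aligns to balance
  bool -> bool, writer optional: active aligns to active
  string -> string, writer required: email aligns to email
  int64 -> int64, writer optional: id aligns to zip
  float64 -> float64, writer required: score aligns to factor
  writer field attrs has no reader counterpart
  violation R1 at active
  backward on User therefore BREAKING (1)
forward on User — v1 reading data written by v2:
  Channel -> Channel, writer required: kind aligns to status
  attrs: no writer match
  float32 -> float32, writer required: balance aligns to balance
  bool -> bool, writer required: active aligns to active
  string -> string, writer required: email aligns to email
  int64 -> int64, writer optional: zip aligns to id
  float64 -> float64, writer required: factor aligns to score
  violation R1 at attrs
  forward on User therefore BREAKING (1)
decoding the User value with the v2 reader:
  status := "CLOSED" (from writer kind)
  balance := 1.5
  active := true
  email := "omega"
  id := 12 (from writer zip)
  score := 0.0 (from writer factor)
  writer attrs: unknown -> dropped
  => decoded: {"status": "CLOSED", "balance": 1.5, "active": true, "email": "omega", "id": 12, "score": 0.0}

backward: BREAKING [(active, R1)]; forward: BREAKING [(attrs, R1)]; decoded: {"status": "CLOSED", "balance": 1.5, "active": true, "email": "omega", "id": 12, "score": 0.0}


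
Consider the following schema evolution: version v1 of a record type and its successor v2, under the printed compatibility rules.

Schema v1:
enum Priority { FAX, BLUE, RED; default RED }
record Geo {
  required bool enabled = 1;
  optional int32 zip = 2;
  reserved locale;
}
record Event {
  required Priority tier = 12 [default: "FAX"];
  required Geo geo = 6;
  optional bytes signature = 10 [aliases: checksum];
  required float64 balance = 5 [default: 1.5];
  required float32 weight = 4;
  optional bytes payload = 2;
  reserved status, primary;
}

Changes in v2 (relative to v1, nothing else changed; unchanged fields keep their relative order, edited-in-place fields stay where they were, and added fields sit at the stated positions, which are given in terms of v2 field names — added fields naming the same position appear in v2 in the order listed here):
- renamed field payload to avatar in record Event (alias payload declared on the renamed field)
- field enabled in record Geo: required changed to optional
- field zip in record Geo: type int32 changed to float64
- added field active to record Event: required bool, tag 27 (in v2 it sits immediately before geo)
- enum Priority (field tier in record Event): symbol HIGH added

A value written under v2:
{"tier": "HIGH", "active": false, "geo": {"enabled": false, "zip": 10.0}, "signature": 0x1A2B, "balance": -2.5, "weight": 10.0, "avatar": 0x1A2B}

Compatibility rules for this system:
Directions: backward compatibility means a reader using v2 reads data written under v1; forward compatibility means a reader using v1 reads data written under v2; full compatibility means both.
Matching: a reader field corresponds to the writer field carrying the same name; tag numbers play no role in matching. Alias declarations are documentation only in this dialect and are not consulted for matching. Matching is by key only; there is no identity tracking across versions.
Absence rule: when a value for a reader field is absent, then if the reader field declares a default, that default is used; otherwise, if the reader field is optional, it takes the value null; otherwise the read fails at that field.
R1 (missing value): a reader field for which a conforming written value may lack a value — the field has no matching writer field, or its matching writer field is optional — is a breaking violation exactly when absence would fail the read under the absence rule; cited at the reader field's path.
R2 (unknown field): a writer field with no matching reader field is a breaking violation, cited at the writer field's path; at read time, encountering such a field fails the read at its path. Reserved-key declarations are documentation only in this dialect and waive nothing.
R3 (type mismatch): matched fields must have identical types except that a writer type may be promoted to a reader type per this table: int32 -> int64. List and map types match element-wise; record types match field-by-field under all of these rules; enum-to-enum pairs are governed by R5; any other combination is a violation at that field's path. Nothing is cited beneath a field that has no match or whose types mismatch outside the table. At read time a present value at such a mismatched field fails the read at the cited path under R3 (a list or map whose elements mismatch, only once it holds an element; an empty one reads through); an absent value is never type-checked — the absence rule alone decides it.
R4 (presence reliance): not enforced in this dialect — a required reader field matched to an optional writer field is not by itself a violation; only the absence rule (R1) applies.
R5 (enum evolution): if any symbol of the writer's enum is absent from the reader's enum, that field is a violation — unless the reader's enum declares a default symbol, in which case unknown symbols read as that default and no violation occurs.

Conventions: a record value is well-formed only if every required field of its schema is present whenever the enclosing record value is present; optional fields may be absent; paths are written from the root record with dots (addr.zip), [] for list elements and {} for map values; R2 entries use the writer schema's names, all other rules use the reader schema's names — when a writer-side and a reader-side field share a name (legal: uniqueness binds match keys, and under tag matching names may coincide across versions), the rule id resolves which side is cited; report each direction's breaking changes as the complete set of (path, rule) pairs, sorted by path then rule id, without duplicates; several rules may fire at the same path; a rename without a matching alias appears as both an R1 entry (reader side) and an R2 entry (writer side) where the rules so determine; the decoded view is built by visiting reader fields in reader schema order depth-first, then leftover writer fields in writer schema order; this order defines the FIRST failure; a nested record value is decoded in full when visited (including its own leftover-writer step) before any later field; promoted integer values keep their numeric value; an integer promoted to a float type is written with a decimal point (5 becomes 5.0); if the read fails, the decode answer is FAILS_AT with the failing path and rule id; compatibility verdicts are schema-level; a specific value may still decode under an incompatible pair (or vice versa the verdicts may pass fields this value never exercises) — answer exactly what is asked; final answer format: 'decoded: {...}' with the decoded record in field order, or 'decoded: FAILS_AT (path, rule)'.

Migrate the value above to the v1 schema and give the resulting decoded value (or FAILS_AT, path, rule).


decoded: FAILS_AT (geo.zip, R3)

in Event below, arrows point writer -> reader
migrating the Event value to v1:
  tier := "RED" (symbol HIGH -> reader default)
  geo.enabled := false
  read fails at geo.zip under R3
  => FAILS_AT (geo.zip, R3)
ruling out the remaining Event differences:
  renamed field payload to avatar in record Event (alias payload declared on the renamed field) -> shifts the Event verdicts, not this decode
  field enabled in record Geo: required changed to optional -> shifts the Event verdicts, not this decode
  added field active to record Event: required bool, tag 27 (in v2 it sits immediately before geo) -> shifts the Event verdicts, not this decode
  enum Priority (field tier in record Event): symbol HIGH added -> no rule fires on it and the decoded Event view is identical with or without it
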